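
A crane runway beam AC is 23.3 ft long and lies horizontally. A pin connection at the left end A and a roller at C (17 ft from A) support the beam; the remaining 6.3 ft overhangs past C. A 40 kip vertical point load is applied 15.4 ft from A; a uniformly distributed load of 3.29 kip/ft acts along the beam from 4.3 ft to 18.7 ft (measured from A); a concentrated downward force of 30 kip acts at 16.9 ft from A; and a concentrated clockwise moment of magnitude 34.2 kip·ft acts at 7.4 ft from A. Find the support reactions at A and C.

Resultant of the distributed load: 3.29 × 14.4 = 47.376 kip at 11.5 ft from A.
ΣM about A: C_y·17 − 40·15.4 − (3.29·14.4)·11.5 − 30·16.9 − 34.2 = 0 → C_y = 1702.024/17 = 100.119 ≈ 100.1 kip.
ΣF_y = 0: A_y + 100.119 − 40 − 3.29·14.4 − 30 = 0 → A_y = 17.26 kip.
ΣF_x = 0: no horizontal applied forces, so A_x = 0.

A_x = 0, A_y = 17.26 kip, C_y = 100.1 kip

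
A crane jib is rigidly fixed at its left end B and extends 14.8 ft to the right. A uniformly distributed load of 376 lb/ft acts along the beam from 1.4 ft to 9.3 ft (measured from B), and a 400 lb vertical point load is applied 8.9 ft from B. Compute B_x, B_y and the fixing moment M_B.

B_x = 0, B_y = 3370 lb, M_B = 19450 lb·ft

Resultant of the distributed load: 376 × 7.9 = 2970.4 lb at 5.35 ft from B.
ΣF_x = 0: B_x = 0.
ΣF_y = 0: B_y − 376·7.9 − 400 = 0 → B_y = 3370 lb.
ΣM about B: M_B − (376·7.9)·5.35 − 400·8.9 = 0 → M_B = 19450 lb·ft.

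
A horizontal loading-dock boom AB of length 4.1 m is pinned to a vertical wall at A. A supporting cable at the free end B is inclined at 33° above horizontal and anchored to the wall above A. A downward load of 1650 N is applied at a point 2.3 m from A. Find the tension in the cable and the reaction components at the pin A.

ΣM about A: T·sin33°·4.1 − 1650·2.3 = 0 → T = 3795/(4.1·0.544639) = 1699.49 ≈ 1699 N.
ΣF_x = 0: A_x − T·cos33° = 0 → A_x = 1699.49 × 0.838671 = 1425 N.
ΣF_y = 0: A_y + T·sin33° − 1650 = 0 → A_y = 1650 − 1699.49 × 0.544639 = 724.4 N.

T = 1699 N, A_x = 1425 N, A_y = 724.4 N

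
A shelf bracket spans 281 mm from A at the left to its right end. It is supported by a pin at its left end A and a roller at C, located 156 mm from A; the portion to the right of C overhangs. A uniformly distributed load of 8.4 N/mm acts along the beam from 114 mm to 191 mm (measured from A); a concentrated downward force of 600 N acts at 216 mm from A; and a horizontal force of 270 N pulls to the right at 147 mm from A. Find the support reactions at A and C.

Resultant of the distributed load: 8.4 × 77 = 646.8 N at 152.5 mm from A.
Moments about A: C_y·156 − (8.4·77)·152.5 − 600·216 = 0 → C_y = 228237/156 = 1463.06 ≈ 1463 N.
ΣF_y = 0: A_y + 1463.06 − 8.4·77 − 600 = 0 → A_y = -216.3 N.
ΣF_x = 0: A_x + 270 = 0 → A_x = -270.0 N.

A_x = -270.0 N, A_y = -216.3 N, C_y = 1463 N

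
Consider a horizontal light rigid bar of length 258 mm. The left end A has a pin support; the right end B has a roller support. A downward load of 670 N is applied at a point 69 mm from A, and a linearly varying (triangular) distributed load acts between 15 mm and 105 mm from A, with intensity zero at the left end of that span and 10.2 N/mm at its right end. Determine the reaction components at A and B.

A_x = 0, A_y = 816.4 N, B_y = 312.6 N

Resultant of the triangular load: ½ × 10.2 × 90 = 459 N, acting at 75 mm from A (one-third of the span from the peak).
Moments about A: B_y·258 − 670·69 − (½·10.2·90)·75 = 0 → B_y = 80655/258 = 312.616 ≈ 312.6 N.
ΣF_y = 0: A_y + 312.616 − 670 − ½·10.2·90 = 0 → A_y = 816.4 N.
ΣF_x = 0: no horizontal applied forces, so A_x = 0.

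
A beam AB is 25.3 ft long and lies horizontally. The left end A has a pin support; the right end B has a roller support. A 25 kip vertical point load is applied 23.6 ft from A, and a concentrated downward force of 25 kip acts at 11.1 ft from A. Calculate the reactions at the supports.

Moments about A: B_y·25.3 − 25·23.6 − 25·11.1 = 0 → B_y = 867.5/25.3 = 34.2885 ≈ 34.29 kip.
ΣF_y = 0: A_y + 34.2885 − 25 − 25 = 0 → A_y = 15.71 kip.
ΣF_x = 0: no horizontal applied forces, so A_x = 0.

A_x = 0, A_y = 15.71 kip, B_y = 34.29 kip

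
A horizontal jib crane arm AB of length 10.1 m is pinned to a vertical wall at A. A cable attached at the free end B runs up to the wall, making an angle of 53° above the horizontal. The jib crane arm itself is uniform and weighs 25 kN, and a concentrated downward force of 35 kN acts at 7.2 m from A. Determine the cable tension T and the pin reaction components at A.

T = 46.89 kN, A_x = 28.22 kN, A_y = 22.55 kN

ΣM about A: T·sin53°·10.1 − 25·5.05 − 35·7.2 = 0 → T = 378.25/(10.1·0.798636) = 46.8931 ≈ 46.89 kN.
ΣF_x = 0: A_x − T·cos53° = 0 → A_x = 46.8931 × 0.601815 = 28.22 kN.
ΣF_y = 0: A_y + T·sin53° − 25 − 35 = 0 → A_y = 60 − 46.8931 × 0.798636 = 22.55 kN.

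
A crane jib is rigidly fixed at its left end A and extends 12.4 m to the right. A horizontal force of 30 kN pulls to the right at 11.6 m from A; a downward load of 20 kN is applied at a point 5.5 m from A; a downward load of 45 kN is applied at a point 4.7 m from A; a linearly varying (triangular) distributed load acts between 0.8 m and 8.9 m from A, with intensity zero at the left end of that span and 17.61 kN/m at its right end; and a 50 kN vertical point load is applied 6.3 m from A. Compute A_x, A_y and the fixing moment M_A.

Resultant of the triangular load: ½ × 17.61 × 8.1 = 71.3205 kN, acting at 6.2 m from A (one-third of the span from the peak).
ΣF_x = 0: A_x + 30 = 0 → A_x = -30.00 kN.
ΣF_y = 0: A_y − 20 − 45 − ½·17.61·8.1 − 50 = 0 → A_y = 186.3 kN.
ΣM about A: M_A − 20·5.5 − 45·4.7 − (½·17.61·8.1)·6.2 − 50·6.3 = 0 → M_A = 1079 kN·m.

A_x = -30.00 kN, A_y = 186.3 kN, M_A = 1079 kN·m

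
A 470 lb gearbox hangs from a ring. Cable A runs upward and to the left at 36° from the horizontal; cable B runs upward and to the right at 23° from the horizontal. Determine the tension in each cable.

ΣF_x = 0: −T_A·cos36° + T_B·cos23° = 0 → T_B = 0.878884·T_A.
ΣF_y = 0: T_A·sin36° + T_B·sin23° = 470.
Substitute: T_A·(0.587785 + 0.878884·0.390731) = 470 → T_A = 504.729 ≈ 504.7 lb.
Then T_B = 0.878884 × 504.729 = 443.6 lb.

T_A = 504.7 lb, T_B = 443.6 lb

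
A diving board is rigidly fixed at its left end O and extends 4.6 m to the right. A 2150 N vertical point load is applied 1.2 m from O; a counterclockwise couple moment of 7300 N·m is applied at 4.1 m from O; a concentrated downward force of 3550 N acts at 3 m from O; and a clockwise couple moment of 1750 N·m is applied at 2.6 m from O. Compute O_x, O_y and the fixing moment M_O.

ΣF_x = 0: O_x = 0.
ΣF_y = 0: O_y − 2150 − 3550 = 0 → O_y = 5700 N.
ΣM about O: M_O − 2150·1.2 + 7300 − 3550·3 − 1750 = 0 → M_O = 7680 N·m.

O_x = 0, O_y = 5700 N, M_O = 7680 N·m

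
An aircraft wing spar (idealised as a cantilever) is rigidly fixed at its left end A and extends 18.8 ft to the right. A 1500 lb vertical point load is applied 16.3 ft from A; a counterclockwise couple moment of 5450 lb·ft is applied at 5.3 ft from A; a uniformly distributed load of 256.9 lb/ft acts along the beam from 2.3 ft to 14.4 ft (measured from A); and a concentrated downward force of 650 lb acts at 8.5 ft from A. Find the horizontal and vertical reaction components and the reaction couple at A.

A_x = 0, A_y = 5258 lb, M_A = 50480 lb·ft

Resultant of the distributed load: 256.9 × 12.1 = 3108.49 lb at 8.35 ft from A.
ΣF_x = 0: A_x = 0.
ΣF_y = 0: A_y − 1500 − 256.9·12.1 − 650 = 0 → A_y = 5258 lb.
ΣM about A: M_A − 1500·16.3 + 5450 − (256.9·12.1)·8.35 − 650·8.5 = 0 → M_A = 50480 lb·ft.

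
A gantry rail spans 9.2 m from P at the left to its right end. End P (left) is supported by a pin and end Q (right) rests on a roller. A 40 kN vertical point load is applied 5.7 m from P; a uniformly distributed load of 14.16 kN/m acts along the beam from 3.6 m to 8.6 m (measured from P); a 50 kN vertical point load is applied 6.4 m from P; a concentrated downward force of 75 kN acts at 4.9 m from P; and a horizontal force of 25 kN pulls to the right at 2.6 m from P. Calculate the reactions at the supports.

P_x = -25.00 kN, P_y = 89.35 kN, Q_y = 146.5 kN

Resultant of the distributed load: 14.16 × 5 = 70.8 kN at 6.1 m from P.
ΣM about P: Q_y·9.2 − 40·5.7 − (14.16·5)·6.1 − 50·6.4 − 75·4.9 = 0 → Q_y = 1347.38/9.2 = 146.454 ≈ 146.5 kN.
ΣF_y = 0: P_y + 146.454 − 40 − 14.16·5 − 50 − 75 = 0 → P_y = 89.35 kN.
ΣF_x = 0: P_x + 25 = 0 → P_x = -25.00 kN.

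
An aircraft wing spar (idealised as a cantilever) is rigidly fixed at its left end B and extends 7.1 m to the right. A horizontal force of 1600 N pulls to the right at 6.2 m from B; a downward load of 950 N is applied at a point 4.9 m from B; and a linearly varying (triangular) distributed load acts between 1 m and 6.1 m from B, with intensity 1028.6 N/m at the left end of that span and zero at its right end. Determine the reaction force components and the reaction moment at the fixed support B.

Resultant of the triangular load: ½ × 1028.6 × 5.1 = 2622.93 N, acting at 2.7 m from B (one-third of the span from the peak).
ΣF_x = 0: B_x + 1600 = 0 → B_x = -1600 N.
ΣF_y = 0: B_y − 950 − ½·1028.6·5.1 = 0 → B_y = 3573 N.
ΣM about B: M_B − 950·4.9 − (½·1028.6·5.1)·2.7 = 0 → M_B = 11740 N·m.

B_x = -1600 N, B_y = 3573 N, M_B = 11740 N·m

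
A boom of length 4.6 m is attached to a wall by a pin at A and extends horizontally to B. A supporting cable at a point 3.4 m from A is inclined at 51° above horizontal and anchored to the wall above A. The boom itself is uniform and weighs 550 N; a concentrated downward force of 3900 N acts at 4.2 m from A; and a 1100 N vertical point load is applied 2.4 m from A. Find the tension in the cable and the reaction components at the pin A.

ΣM about A: T·sin51°·3.4 − 550·2.3 − 3900·4.2 − 1100·2.4 = 0 → T = 20285/(3.4·0.777146) = 7677.03 ≈ 7677 N.
ΣF_x = 0: A_x − T·cos51° = 0 → A_x = 7677.03 × 0.62932 = 4831 N.
ΣF_y = 0: A_y + T·sin51° − 550 − 3900 − 1100 = 0 → A_y = 5550 − 7677.03 × 0.777146 = -416.2 N.

T = 7677 N, A_x = 4831 N, A_y = -416.2 N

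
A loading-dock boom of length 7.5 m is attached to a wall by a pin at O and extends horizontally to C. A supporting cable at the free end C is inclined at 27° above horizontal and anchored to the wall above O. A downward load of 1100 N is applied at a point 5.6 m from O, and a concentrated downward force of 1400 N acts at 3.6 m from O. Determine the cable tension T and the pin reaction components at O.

ΣM about O: T·sin27°·7.5 − 1100·5.6 − 1400·3.6 = 0 → T = 11200/(7.5·0.45399) = 3289.35 ≈ 3289 N.
ΣF_x = 0: O_x − T·cos27° = 0 → O_x = 3289.35 × 0.891007 = 2931 N.
ΣF_y = 0: O_y + T·sin27° − 1100 − 1400 = 0 → O_y = 2500 − 3289.35 × 0.45399 = 1007 N.

T = 3289 N, O_x = 2931 N, O_y = 1007 N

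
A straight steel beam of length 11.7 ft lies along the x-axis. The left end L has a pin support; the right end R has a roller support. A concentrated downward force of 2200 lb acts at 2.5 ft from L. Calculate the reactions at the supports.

ΣM about L: R_y·11.7 − 2200·2.5 = 0 → R_y = 5500/11.7 = 470.085 ≈ 470.1 lb.
ΣF_y = 0: L_y + 470.085 − 2200 = 0 → L_y = 1730 lb.
ΣF_x = 0: no horizontal applied forces, so L_x = 0.

L_x = 0, L_y = 1730 lb, R_y = 470.1 lb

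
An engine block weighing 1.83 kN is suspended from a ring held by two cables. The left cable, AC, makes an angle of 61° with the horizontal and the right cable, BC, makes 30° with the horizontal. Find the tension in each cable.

ΣF_x = 0: −T_AC·cos61° + T_BC·cos30° = 0 → T_BC = 0.55981·T_AC.
ΣF_y = 0: T_AC·sin61° + T_BC·sin30° = 1.83.
Substitute: T_AC·(0.87462 + 0.55981·0.5) = 1.83 → T_AC = 1.58507 ≈ 1.585 kN.
Then T_BC = 0.55981 × 1.58507 = 0.8873 kN.

T_AC = 1.585 kN, T_BC = 0.8873 kN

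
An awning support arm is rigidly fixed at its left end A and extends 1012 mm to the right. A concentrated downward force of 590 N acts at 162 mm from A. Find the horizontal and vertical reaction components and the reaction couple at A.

A_x = 0, A_y = 590.0 N, M_A = 95580 N·mm

ΣF_x = 0: A_x = 0.
ΣF_y = 0: A_y − 590 = 0 → A_y = 590.0 N.
ΣM about A: M_A − 590·162 = 0 → M_A = 95580 N·mm.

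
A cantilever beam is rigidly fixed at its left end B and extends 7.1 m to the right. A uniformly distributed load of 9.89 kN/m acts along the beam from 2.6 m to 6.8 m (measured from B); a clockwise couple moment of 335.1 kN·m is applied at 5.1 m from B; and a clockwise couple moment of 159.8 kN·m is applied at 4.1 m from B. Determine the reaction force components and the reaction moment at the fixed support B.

Resultant of the distributed load: 9.89 × 4.2 = 41.538 kN at 4.7 m from B.
ΣF_x = 0: B_x = 0.
ΣF_y = 0: B_y − 9.89·4.2 = 0 → B_y = 41.54 kN.
ΣM about B: M_B − (9.89·4.2)·4.7 − 335.1 − 159.8 = 0 → M_B = 690.1 kN·m.

B_x = 0, B_y = 41.54 kN, M_B = 690.1 kN·m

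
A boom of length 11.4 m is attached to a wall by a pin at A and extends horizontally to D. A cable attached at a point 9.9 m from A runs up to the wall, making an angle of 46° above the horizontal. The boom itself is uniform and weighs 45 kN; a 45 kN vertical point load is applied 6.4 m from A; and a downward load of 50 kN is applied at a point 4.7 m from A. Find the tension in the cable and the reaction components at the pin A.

T = 109.5 kN, A_x = 76.04 kN, A_y = 61.26 kN

ΣM about A: T·sin46°·9.9 − 45·5.7 − 45·6.4 − 50·4.7 = 0 → T = 779.5/(9.9·0.71934) = 109.458 ≈ 109.5 kN.
ΣF_x = 0: A_x − T·cos46° = 0 → A_x = 109.458 × 0.694658 = 76.04 kN.
ΣF_y = 0: A_y + T·sin46° − 45 − 45 − 50 = 0 → A_y = 140 − 109.458 × 0.71934 = 61.26 kN.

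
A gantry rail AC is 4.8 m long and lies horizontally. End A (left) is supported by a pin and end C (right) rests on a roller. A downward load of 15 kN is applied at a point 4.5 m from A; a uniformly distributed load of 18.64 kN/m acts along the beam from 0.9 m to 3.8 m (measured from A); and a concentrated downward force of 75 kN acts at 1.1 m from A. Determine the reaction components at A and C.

A_x = 0, A_y = 86.34 kN, C_y = 57.71 kN

Resultant of the distributed load: 18.64 × 2.9 = 54.056 kN at 2.35 m from A.
ΣM about A: C_y·4.8 − 15·4.5 − (18.64·2.9)·2.35 − 75·1.1 = 0 → C_y = 277.0316/4.8 = 57.7149 ≈ 57.71 kN.
ΣF_y = 0: A_y + 57.7149 − 15 − 18.64·2.9 − 75 = 0 → A_y = 86.34 kN.
ΣF_x = 0: no horizontal applied forces, so A_x = 0.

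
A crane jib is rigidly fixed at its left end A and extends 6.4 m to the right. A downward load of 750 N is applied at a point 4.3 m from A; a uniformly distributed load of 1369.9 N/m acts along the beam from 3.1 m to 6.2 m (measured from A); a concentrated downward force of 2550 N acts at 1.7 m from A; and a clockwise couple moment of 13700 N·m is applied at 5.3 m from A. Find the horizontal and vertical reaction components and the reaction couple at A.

A_x = 0, A_y = 7547 N, M_A = 41010 N·m

Resultant of the distributed load: 1369.9 × 3.1 = 4246.69 N at 4.65 m from A.
ΣF_x = 0: A_x = 0.
ΣF_y = 0: A_y − 750 − 1369.9·3.1 − 2550 = 0 → A_y = 7547 N.
ΣM about A: M_A − 750·4.3 − (1369.9·3.1)·4.65 − 2550·1.7 − 13700 = 0 → M_A = 41010 N·m.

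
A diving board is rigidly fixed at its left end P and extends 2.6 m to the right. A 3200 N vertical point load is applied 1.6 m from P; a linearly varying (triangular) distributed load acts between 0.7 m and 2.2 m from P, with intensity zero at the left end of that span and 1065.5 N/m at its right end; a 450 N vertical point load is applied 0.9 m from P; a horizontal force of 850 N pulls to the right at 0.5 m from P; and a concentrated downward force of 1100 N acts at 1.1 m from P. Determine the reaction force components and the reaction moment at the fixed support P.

P_x = -850.0 N, P_y = 5549 N, M_P = 8094 N·m

Resultant of the triangular load: ½ × 1065.5 × 1.5 = 799.125 N, acting at 1.7 m from P (one-third of the span from the peak).
ΣF_x = 0: P_x + 850 = 0 → P_x = -850.0 N.
ΣF_y = 0: P_y − 3200 − ½·1065.5·1.5 − 450 − 1100 = 0 → P_y = 5549 N.
ΣM about P: M_P − 3200·1.6 − (½·1065.5·1.5)·1.7 − 450·0.9 − 1100·1.1 = 0 → M_P = 8094 N·m.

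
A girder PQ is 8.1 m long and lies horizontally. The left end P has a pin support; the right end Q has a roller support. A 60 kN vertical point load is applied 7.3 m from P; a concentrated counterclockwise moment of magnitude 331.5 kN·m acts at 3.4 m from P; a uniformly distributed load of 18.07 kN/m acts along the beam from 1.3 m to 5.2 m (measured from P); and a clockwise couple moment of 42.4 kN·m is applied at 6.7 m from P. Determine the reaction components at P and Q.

Resultant of the distributed load: 18.07 × 3.9 = 70.473 kN at 3.25 m from P.
Moments about P: Q_y·8.1 − 60·7.3 + 331.5 − (18.07·3.9)·3.25 − 42.4 = 0 → Q_y = 377.93725/8.1 = 46.6589 ≈ 46.66 kN.
ΣF_y = 0: P_y + 46.6589 − 60 − 18.07·3.9 = 0 → P_y = 83.81 kN.
ΣF_x = 0: no horizontal applied forces, so P_x = 0.

P_x = 0, P_y = 83.81 kN, Q_y = 46.66 kN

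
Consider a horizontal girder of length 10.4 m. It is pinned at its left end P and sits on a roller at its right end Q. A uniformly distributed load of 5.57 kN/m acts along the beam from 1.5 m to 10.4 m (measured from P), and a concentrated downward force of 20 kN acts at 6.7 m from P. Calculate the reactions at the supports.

P_x = 0, P_y = 28.33 kN, Q_y = 41.25 kN

Resultant of the distributed load: 5.57 × 8.9 = 49.573 kN at 5.95 m from P.
Moments about P: Q_y·10.4 − (5.57·8.9)·5.95 − 20·6.7 = 0 → Q_y = 428.95935/10.4 = 41.2461 ≈ 41.25 kN.
ΣF_y = 0: P_y + 41.2461 − 5.57·8.9 − 20 = 0 → P_y = 28.33 kN.
ΣF_x = 0: no horizontal applied forces, so P_x = 0.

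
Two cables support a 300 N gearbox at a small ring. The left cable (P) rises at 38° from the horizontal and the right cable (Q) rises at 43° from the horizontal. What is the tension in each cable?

ΣF_x = 0: −T_P·cos38° + T_Q·cos43° = 0 → T_Q = 1.07747·T_P.
ΣF_y = 0: T_P·sin38° + T_Q·sin43° = 300.
Substitute: T_P·(0.615661 + 1.07747·0.681998) = 300 → T_P = 222.141 ≈ 222.1 N.
Then T_Q = 1.07747 × 222.141 = 239.4 N.

T_P = 222.1 N, T_Q = 239.4 N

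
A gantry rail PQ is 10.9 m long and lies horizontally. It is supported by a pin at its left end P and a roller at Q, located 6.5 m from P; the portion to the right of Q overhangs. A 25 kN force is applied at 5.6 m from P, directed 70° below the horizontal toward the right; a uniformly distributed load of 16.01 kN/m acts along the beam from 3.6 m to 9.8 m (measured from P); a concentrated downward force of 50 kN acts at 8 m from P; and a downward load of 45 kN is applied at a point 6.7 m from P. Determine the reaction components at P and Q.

P_x = -8.551 kN, P_y = -12.72 kN, Q_y = 230.5 kN

Resultant of the distributed load: 16.01 × 6.2 = 99.262 kN at 6.7 m from P.
ΣM about P: Q_y·6.5 − 25·sin70°·5.6 − (16.01·6.2)·6.7 − 50·8 − 45·6.7 = 0 → Q_y = 1498.11/6.5 = 230.478 ≈ 230.5 kN.
ΣF_y = 0: P_y + 230.478 − 25·sin70° − 16.01·6.2 − 50 − 45 = 0 → P_y = -12.72 kN.
ΣF_x = 0: P_x + 25·cos70° = 0 → P_x = -8.551 kN.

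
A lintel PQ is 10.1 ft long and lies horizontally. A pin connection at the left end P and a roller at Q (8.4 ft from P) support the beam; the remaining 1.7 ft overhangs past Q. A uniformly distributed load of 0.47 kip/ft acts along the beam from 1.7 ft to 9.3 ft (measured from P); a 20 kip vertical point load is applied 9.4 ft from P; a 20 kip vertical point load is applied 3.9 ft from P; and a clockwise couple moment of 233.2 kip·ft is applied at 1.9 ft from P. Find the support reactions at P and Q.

P_x = 0, P_y = -18.20 kip, Q_y = 61.77 kip

Resultant of the distributed load: 0.47 × 7.6 = 3.572 kip at 5.5 ft from P.
Taking moments about P: Q_y·8.4 − (0.47·7.6)·5.5 − 20·9.4 − 20·3.9 − 233.2 = 0 → Q_y = 518.846/8.4 = 61.7674 ≈ 61.77 kip.
ΣF_y = 0: P_y + 61.7674 − 0.47·7.6 − 20 − 20 = 0 → P_y = -18.20 kip.
ΣF_x = 0: no horizontal applied forces, so P_x = 0.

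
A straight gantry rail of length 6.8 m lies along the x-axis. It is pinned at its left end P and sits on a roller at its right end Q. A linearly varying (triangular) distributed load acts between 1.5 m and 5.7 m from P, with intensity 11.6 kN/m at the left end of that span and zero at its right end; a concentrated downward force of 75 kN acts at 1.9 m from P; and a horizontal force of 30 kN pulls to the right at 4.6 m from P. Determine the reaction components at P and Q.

Resultant of the triangular load: ½ × 11.6 × 4.2 = 24.36 kN, acting at 2.9 m from P (one-third of the span from the peak).
Moments about P: Q_y·6.8 − (½·11.6·4.2)·2.9 − 75·1.9 = 0 → Q_y = 213.144/6.8 = 31.3447 ≈ 31.34 kN.
ΣF_y = 0: P_y + 31.3447 − ½·11.6·4.2 − 75 = 0 → P_y = 68.02 kN.
ΣF_x = 0: P_x + 30 = 0 → P_x = -30.00 kN.

P_x = -30.00 kN, P_y = 68.02 kN, Q_y = 31.34 kN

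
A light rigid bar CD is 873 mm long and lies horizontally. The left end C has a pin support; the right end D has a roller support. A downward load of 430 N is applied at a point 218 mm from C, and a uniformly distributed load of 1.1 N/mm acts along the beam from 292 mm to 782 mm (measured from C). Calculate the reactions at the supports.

Resultant of the distributed load: 1.1 × 490 = 539 N at 537 mm from C.
ΣM about C: D_y·873 − 430·218 − (1.1·490)·537 = 0 → D_y = 383183/873 = 438.927 ≈ 438.9 N.
ΣF_y = 0: C_y + 438.927 − 430 − 1.1·490 = 0 → C_y = 530.1 N.
ΣF_x = 0: no horizontal applied forces, so C_x = 0.

C_x = 0, C_y = 530.1 N, D_y = 438.9 N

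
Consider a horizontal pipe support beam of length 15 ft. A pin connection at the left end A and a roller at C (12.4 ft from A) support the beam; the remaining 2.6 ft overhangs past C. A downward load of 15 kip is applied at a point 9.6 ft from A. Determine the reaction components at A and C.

A_x = 0, A_y = 3.387 kip, C_y = 11.61 kip

Moments about A: C_y·12.4 − 15·9.6 = 0 → C_y = 144/12.4 = 11.6129 ≈ 11.61 kip.
ΣF_y = 0: A_y + 11.6129 − 15 = 0 → A_y = 3.387 kip.
ΣF_x = 0: no horizontal applied forces, so A_x = 0.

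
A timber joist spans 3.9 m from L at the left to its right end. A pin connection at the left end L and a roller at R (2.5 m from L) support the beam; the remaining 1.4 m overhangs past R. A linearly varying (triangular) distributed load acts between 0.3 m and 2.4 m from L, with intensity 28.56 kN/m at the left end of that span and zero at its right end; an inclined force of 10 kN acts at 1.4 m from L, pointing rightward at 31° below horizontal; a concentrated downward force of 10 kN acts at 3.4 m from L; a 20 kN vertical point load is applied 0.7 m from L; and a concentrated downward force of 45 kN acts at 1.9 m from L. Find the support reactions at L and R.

Resultant of the triangular load: ½ × 28.56 × 2.1 = 29.988 kN, acting at 1 m from L (one-third of the span from the peak).
ΣM about L: R_y·2.5 − (½·28.56·2.1)·1 − 10·sin31°·1.4 − 10·3.4 − 20·0.7 − 45·1.9 = 0 → R_y = 170.699/2.5 = 68.2796 ≈ 68.28 kN.
ΣF_y = 0: L_y + 68.2796 − ½·28.56·2.1 − 10·sin31° − 10 − 20 − 45 = 0 → L_y = 41.86 kN.
ΣF_x = 0: L_x + 10·cos31° = 0 → L_x = -8.572 kN.

L_x = -8.572 kN, L_y = 41.86 kN, R_y = 68.28 kN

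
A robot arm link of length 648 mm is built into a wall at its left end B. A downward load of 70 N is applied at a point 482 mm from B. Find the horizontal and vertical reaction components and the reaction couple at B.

B_x = 0, B_y = 70.00 N, M_B = 33740 N·mm

ΣF_x = 0: B_x = 0.
ΣF_y = 0: B_y − 70 = 0 → B_y = 70.00 N.
ΣM about B: M_B − 70·482 = 0 → M_B = 33740 N·mm.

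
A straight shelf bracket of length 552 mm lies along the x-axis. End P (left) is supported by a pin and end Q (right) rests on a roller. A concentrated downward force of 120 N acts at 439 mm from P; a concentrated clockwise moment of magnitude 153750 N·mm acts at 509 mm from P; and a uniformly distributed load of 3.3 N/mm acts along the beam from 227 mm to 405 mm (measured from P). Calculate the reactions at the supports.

P_x = 0, P_y = -2.833 N, Q_y = 710.2 N

Resultant of the distributed load: 3.3 × 178 = 587.4 N at 316 mm from P.
ΣM about P: Q_y·552 − 120·439 − 153750 − (3.3·178)·316 = 0 → Q_y = 392048.4/552 = 710.233 ≈ 710.2 N.
ΣF_y = 0: P_y + 710.233 − 120 − 3.3·178 = 0 → P_y = -2.833 N.
ΣF_x = 0: no horizontal applied forces, so P_x = 0.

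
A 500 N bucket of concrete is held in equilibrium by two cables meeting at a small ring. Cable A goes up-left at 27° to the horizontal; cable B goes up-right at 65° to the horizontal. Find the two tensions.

ΣF_x = 0: −T_A·cos27° + T_B·cos65° = 0 → T_B = 2.1083·T_A.
ΣF_y = 0: T_A·sin27° + T_B·sin65° = 500.
Substitute: T_A·(0.45399 + 2.1083·0.906308) = 500 → T_A = 211.438 ≈ 211.4 N.
Then T_B = 2.1083 × 211.438 = 445.8 N.

T_A = 211.4 N, T_B = 445.8 N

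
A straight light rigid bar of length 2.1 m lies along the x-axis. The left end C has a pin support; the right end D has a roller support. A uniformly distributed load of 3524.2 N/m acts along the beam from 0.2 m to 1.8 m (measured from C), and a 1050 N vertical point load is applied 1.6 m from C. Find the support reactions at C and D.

Resultant of the distributed load: 3524.2 × 1.6 = 5638.72 N at 1 m from C.
ΣM about C: D_y·2.1 − (3524.2·1.6)·1 − 1050·1.6 = 0 → D_y = 7318.72/2.1 = 3485.1 ≈ 3485 N.
ΣF_y = 0: C_y + 3485.1 − 3524.2·1.6 − 1050 = 0 → C_y = 3204 N.
ΣF_x = 0: no horizontal applied forces, so C_x = 0.

C_x = 0, C_y = 3204 N, D_y = 3485 N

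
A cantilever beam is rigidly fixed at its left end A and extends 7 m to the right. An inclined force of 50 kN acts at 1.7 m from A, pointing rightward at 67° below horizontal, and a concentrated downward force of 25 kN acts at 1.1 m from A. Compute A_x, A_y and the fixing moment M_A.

ΣF_x = 0: A_x + 50·cos67° = 0 → A_x = -19.54 kN.
ΣF_y = 0: A_y − 50·sin67° − 25 = 0 → A_y = 71.03 kN.
ΣM about A: M_A − 50·sin67°·1.7 − 25·1.1 = 0 → M_A = 105.7 kN·m.

A_x = -19.54 kN, A_y = 71.03 kN, M_A = 105.7 kN·m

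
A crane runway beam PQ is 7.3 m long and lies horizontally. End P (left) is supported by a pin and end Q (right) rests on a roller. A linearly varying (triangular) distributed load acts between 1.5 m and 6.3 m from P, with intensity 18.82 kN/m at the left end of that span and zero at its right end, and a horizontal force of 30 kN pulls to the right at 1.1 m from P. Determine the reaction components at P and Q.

P_x = -30.00 kN, P_y = 25.99 kN, Q_y = 19.18 kN

Resultant of the triangular load: ½ × 18.82 × 4.8 = 45.168 kN, acting at 3.1 m from P (one-third of the span from the peak).
Taking moments about P: Q_y·7.3 − (½·18.82·4.8)·3.1 = 0 → Q_y = 140.0208/7.3 = 19.1809 ≈ 19.18 kN.
ΣF_y = 0: P_y + 19.1809 − ½·18.82·4.8 = 0 → P_y = 25.99 kN.
ΣF_x = 0: P_x + 30 = 0 → P_x = -30.00 kN.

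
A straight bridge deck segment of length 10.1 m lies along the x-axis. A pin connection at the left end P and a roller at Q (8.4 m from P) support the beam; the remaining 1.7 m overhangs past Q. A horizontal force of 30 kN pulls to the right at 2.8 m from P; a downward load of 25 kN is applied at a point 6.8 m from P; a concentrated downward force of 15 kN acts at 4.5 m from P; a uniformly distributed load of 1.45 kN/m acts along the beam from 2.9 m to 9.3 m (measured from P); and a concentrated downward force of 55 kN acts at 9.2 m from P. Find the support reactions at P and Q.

Resultant of the distributed load: 1.45 × 6.4 = 9.28 kN at 6.1 m from P.
ΣM about P: Q_y·8.4 − 25·6.8 − 15·4.5 − (1.45·6.4)·6.1 − 55·9.2 = 0 → Q_y = 800.108/8.4 = 95.251 ≈ 95.25 kN.
ΣF_y = 0: P_y + 95.251 − 25 − 15 − 1.45·6.4 − 55 = 0 → P_y = 9.029 kN.
ΣF_x = 0: P_x + 30 = 0 → P_x = -30.00 kN.

P_x = -30.00 kN, P_y = 9.029 kN, Q_y = 95.25 kN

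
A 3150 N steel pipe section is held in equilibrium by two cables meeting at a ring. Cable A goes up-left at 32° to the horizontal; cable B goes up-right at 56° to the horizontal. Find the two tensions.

T_A = 1763 N, T_B = 2673 N

ΣF_x = 0: −T_A·cos32° + T_B·cos56° = 0 → T_B = 1.51656·T_A.
ΣF_y = 0: T_A·sin32° + T_B·sin56° = 3150.
Substitute: T_A·(0.529919 + 1.51656·0.829038) = 3150 → T_A = 1762.53 ≈ 1763 N.
Then T_B = 1.51656 × 1762.53 = 2673 N.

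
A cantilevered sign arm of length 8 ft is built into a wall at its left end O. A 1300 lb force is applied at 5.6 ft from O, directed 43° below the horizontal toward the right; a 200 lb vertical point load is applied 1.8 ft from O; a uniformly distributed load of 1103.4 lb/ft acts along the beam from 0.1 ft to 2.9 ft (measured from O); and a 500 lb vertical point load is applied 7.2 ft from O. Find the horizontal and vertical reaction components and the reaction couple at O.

Resultant of the distributed load: 1103.4 × 2.8 = 3089.52 lb at 1.5 ft from O.
ΣF_x = 0: O_x + 1300·cos43° = 0 → O_x = -950.8 lb.
ΣF_y = 0: O_y − 1300·sin43° − 200 − 1103.4·2.8 − 500 = 0 → O_y = 4676 lb.
ΣM about O: M_O − 1300·sin43°·5.6 − 200·1.8 − (1103.4·2.8)·1.5 − 500·7.2 = 0 → M_O = 13560 lb·ft.

O_x = -950.8 lb, O_y = 4676 lb, M_O = 13560 lb·ft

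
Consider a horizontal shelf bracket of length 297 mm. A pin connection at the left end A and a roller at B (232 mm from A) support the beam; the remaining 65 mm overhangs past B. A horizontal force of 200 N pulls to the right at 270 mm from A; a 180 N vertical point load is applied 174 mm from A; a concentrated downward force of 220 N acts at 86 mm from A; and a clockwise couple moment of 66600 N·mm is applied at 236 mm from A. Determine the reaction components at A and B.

A_x = -200.0 N, A_y = -103.6 N, B_y = 503.6 N

Moments about A: B_y·232 − 180·174 − 220·86 − 66600 = 0 → B_y = 116840/232 = 503.621 ≈ 503.6 N.
ΣF_y = 0: A_y + 503.621 − 180 − 220 = 0 → A_y = -103.6 N.
ΣF_x = 0: A_x + 200 = 0 → A_x = -200.0 N.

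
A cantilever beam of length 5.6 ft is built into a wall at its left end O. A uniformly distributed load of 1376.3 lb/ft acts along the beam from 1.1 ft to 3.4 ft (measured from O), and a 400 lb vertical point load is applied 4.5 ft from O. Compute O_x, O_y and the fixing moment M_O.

O_x = 0, O_y = 3565 lb, M_O = 8922 lb·ft

Resultant of the distributed load: 1376.3 × 2.3 = 3165.49 lb at 2.25 ft from O.
ΣF_x = 0: O_x = 0.
ΣF_y = 0: O_y − 1376.3·2.3 − 400 = 0 → O_y = 3565 lb.
ΣM about O: M_O − (1376.3·2.3)·2.25 − 400·4.5 = 0 → M_O = 8922 lb·ft.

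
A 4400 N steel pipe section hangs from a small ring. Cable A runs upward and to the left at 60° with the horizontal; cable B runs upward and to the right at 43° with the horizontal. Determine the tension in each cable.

ΣF_x = 0: −T_A·cos60° + T_B·cos43° = 0 → T_B = 0.683664·T_A.
ΣF_y = 0: T_A·sin60° + T_B·sin43° = 4400.
Substitute: T_A·(0.866025 + 0.683664·0.681998) = 4400 → T_A = 3302.6 ≈ 3303 N.
Then T_B = 0.683664 × 3302.6 = 2258 N.

T_A = 3303 N, T_B = 2258 N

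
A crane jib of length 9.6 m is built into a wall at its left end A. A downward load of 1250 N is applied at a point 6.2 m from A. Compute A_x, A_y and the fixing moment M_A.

ΣF_x = 0: A_x = 0.
ΣF_y = 0: A_y − 1250 = 0 → A_y = 1250 N.
ΣM about A: M_A − 1250·6.2 = 0 → M_A = 7750 N·m.

A_x = 0, A_y = 1250 N, M_A = 7750 N·m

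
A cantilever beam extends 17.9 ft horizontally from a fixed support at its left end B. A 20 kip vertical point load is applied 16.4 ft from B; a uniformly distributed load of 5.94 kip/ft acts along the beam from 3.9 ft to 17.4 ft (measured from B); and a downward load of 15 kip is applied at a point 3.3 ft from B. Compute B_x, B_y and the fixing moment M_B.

Resultant of the distributed load: 5.94 × 13.5 = 80.19 kip at 10.65 ft from B.
ΣF_x = 0: B_x = 0.
ΣF_y = 0: B_y − 20 − 5.94·13.5 − 15 = 0 → B_y = 115.2 kip.
ΣM about B: M_B − 20·16.4 − (5.94·13.5)·10.65 − 15·3.3 = 0 → M_B = 1232 kip·ft.

B_x = 0, B_y = 115.2 kip, M_B = 1232 kip·ft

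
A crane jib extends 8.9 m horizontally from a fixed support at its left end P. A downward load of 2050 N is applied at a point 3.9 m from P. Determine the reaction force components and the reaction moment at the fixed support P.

ΣF_x = 0: P_x = 0.
ΣF_y = 0: P_y − 2050 = 0 → P_y = 2050 N.
ΣM about P: M_P − 2050·3.9 = 0 → M_P = 7995 N·m.

P_x = 0, P_y = 2050 N, M_P = 7995 N·m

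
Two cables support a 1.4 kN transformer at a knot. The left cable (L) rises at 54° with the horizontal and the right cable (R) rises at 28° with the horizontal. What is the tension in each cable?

ΣF_x = 0: −T_L·cos54° + T_R·cos28° = 0 → T_R = 0.665708·T_L.
ΣF_y = 0: T_L·sin54° + T_R·sin28° = 1.4.
Substitute: T_L·(0.809017 + 0.665708·0.469472) = 1.4 → T_L = 1.24827 ≈ 1.248 kN.
Then T_R = 0.665708 × 1.24827 = 0.8310 kN.

T_L = 1.248 kN, T_R = 0.8310 kN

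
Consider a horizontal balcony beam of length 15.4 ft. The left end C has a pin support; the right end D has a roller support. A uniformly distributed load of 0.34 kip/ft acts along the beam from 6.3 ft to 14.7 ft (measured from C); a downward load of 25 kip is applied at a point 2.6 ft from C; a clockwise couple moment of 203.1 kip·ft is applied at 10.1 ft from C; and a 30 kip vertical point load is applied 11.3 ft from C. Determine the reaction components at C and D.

Resultant of the distributed load: 0.34 × 8.4 = 2.856 kip at 10.5 ft from C.
ΣM about C: D_y·15.4 − (0.34·8.4)·10.5 − 25·2.6 − 203.1 − 30·11.3 = 0 → D_y = 637.088/15.4 = 41.3694 ≈ 41.37 kip.
ΣF_y = 0: C_y + 41.3694 − 0.34·8.4 − 25 − 30 = 0 → C_y = 16.49 kip.
ΣF_x = 0: no horizontal applied forces, so C_x = 0.

C_x = 0, C_y = 16.49 kip, D_y = 41.37 kip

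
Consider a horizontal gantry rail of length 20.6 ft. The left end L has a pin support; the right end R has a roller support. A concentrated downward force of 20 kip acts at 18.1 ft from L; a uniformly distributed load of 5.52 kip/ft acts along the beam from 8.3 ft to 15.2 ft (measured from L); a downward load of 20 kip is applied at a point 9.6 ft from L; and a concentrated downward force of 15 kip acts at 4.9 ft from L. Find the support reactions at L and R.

L_x = 0, L_y = 40.90 kip, R_y = 52.19 kip

Resultant of the distributed load: 5.52 × 6.9 = 38.088 kip at 11.75 ft from L.
Moments about L: R_y·20.6 − 20·18.1 − (5.52·6.9)·11.75 − 20·9.6 − 15·4.9 = 0 → R_y = 1075.034/20.6 = 52.1861 ≈ 52.19 kip.
ΣF_y = 0: L_y + 52.1861 − 20 − 5.52·6.9 − 20 − 15 = 0 → L_y = 40.90 kip.
ΣF_x = 0: no horizontal applied forces, so L_x = 0.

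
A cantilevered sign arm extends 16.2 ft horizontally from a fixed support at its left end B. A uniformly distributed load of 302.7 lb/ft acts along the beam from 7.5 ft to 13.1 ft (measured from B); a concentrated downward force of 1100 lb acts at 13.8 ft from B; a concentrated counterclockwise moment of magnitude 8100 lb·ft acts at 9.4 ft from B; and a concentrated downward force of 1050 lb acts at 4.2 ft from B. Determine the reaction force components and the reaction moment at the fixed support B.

B_x = 0, B_y = 3845 lb, M_B = 28950 lb·ft

Resultant of the distributed load: 302.7 × 5.6 = 1695.12 lb at 10.3 ft from B.
ΣF_x = 0: B_x = 0.
ΣF_y = 0: B_y − 302.7·5.6 − 1100 − 1050 = 0 → B_y = 3845 lb.
ΣM about B: M_B − (302.7·5.6)·10.3 − 1100·13.8 + 8100 − 1050·4.2 = 0 → M_B = 28950 lb·ft.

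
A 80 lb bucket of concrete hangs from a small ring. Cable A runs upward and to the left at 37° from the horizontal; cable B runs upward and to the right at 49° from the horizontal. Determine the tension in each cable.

ΣF_x = 0: −T_A·cos37° + T_B·cos49° = 0 → T_B = 1.21732·T_A.
ΣF_y = 0: T_A·sin37° + T_B·sin49° = 80.
Substitute: T_A·(0.601815 + 1.21732·0.75471) = 80 → T_A = 52.6129 ≈ 52.61 lb.
Then T_B = 1.21732 × 52.6129 = 64.05 lb.

T_A = 52.61 lb, T_B = 64.05 lb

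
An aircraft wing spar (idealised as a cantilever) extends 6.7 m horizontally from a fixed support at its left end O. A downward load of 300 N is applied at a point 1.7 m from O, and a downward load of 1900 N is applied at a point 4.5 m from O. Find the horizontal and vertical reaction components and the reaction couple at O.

O_x = 0, O_y = 2200 N, M_O = 9060 N·m

ΣF_x = 0: O_x = 0.
ΣF_y = 0: O_y − 300 − 1900 = 0 → O_y = 2200 N.
ΣM about O: M_O − 300·1.7 − 1900·4.5 = 0 → M_O = 9060 N·m.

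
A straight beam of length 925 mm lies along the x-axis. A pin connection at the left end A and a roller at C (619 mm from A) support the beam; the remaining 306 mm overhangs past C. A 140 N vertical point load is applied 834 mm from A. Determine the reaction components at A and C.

Taking moments about A: C_y·619 − 140·834 = 0 → C_y = 116760/619 = 188.627 ≈ 188.6 N.
ΣF_y = 0: A_y + 188.627 − 140 = 0 → A_y = -48.63 N.
ΣF_x = 0: no horizontal applied forces, so A_x = 0.

A_x = 0, A_y = -48.63 N, C_y = 188.6 N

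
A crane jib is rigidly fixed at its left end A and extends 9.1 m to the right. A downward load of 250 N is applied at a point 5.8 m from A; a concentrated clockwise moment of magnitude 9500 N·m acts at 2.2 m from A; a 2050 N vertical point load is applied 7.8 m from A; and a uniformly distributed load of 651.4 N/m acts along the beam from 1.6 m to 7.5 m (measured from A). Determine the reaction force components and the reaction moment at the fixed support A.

A_x = 0, A_y = 6143 N, M_A = 44430 N·m

Resultant of the distributed load: 651.4 × 5.9 = 3843.26 N at 4.55 m from A.
ΣF_x = 0: A_x = 0.
ΣF_y = 0: A_y − 250 − 2050 − 651.4·5.9 = 0 → A_y = 6143 N.
ΣM about A: M_A − 250·5.8 − 9500 − 2050·7.8 − (651.4·5.9)·4.55 = 0 → M_A = 44430 N·m.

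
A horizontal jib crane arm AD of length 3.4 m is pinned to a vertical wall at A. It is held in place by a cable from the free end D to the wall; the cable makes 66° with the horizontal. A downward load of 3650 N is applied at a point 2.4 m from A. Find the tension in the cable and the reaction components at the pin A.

ΣM about A: T·sin66°·3.4 − 3650·2.4 = 0 → T = 8760/(3.4·0.913545) = 2820.3 ≈ 2820 N.
ΣF_x = 0: A_x − T·cos66° = 0 → A_x = 2820.3 × 0.406737 = 1147 N.
ΣF_y = 0: A_y + T·sin66° − 3650 = 0 → A_y = 3650 − 2820.3 × 0.913545 = 1074 N.

T = 2820 N, A_x = 1147 N, A_y = 1074 N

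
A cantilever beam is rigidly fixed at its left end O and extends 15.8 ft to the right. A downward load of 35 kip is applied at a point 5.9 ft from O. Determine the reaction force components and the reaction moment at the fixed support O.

O_x = 0, O_y = 35.00 kip, M_O = 206.5 kip·ft

ΣF_x = 0: O_x = 0.
ΣF_y = 0: O_y − 35 = 0 → O_y = 35.00 kip.
ΣM about O: M_O − 35·5.9 = 0 → M_O = 206.5 kip·ft.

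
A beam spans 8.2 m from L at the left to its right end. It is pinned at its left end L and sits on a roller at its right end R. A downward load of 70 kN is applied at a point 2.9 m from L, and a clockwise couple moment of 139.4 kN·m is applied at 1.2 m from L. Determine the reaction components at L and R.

L_x = 0, L_y = 28.24 kN, R_y = 41.76 kN

ΣM about L: R_y·8.2 − 70·2.9 − 139.4 = 0 → R_y = 342.4/8.2 = 41.7561 ≈ 41.76 kN.
ΣF_y = 0: L_y + 41.7561 − 70 = 0 → L_y = 28.24 kN.
ΣF_x = 0: no horizontal applied forces, so L_x = 0.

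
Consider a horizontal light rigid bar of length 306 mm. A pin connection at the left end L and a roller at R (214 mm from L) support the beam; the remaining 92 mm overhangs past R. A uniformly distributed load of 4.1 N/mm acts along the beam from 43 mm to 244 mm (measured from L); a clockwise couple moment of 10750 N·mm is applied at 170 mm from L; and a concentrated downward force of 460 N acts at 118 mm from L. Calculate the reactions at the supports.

Resultant of the distributed load: 4.1 × 201 = 824.1 N at 143.5 mm from L.
Moments about L: R_y·214 − (4.1·201)·143.5 − 10750 − 460·118 = 0 → R_y = 183288.35/214 = 856.488 ≈ 856.5 N.
ΣF_y = 0: L_y + 856.488 − 4.1·201 − 460 = 0 → L_y = 427.6 N.
ΣF_x = 0: no horizontal applied forces, so L_x = 0.

L_x = 0, L_y = 427.6 N, R_y = 856.5 N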